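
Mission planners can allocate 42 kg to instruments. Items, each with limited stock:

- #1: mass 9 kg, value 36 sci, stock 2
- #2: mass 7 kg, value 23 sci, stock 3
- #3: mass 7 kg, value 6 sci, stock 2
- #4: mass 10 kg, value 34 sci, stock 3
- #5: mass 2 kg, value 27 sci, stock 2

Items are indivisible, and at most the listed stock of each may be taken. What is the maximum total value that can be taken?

194 sci

Top feasible selections:
- 2×#1 + 2×#4 + 2×#5: mass 42, value 194
- 2×#1 + 1×#2 + 1×#4 + 2×#5: mass 39, value 183
- 1×#1 + 1×#2 + 2×#4 + 2×#5: mass 40, value 181
- 1×#2 + 3×#4 + 2×#5: mass 41, value 179
Best: 194 sci.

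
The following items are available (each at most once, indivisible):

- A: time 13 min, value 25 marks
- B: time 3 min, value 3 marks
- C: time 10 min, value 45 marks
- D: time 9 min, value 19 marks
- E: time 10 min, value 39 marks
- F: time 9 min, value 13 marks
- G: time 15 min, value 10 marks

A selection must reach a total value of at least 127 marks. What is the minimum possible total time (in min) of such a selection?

42

Subsets with value ≥ 127, sorted by total time:
- A+C+D+E: time 42, value 128
- A+B+C+D+E: time 45, value 131
- A+C+D+E+F: time 51, value 141
Minimum time: 42 min.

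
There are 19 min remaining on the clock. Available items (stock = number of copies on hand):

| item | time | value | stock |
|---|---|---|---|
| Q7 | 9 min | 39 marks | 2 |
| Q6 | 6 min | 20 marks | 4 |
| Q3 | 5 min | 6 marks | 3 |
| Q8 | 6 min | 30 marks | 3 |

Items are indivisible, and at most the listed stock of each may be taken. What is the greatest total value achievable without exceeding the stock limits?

Best selections within time 19 and stock limits:
- 3×Q8: time 18, value 90
- 1×Q6 + 2×Q8: time 18, value 80
- 2×Q7: time 18, value 78
- 2×Q6 + 1×Q8: time 18, value 70
Best: 90 marks.

90 marks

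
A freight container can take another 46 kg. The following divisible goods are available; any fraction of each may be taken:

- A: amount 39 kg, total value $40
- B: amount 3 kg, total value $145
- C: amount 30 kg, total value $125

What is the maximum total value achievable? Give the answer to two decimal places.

Take in order of value per unit:
- B (145/3 per unit): all 3 → value 145, running total 145.00
- C (125/30 per unit): all 30 → value 125, running total 270.00
- A (40/39 per unit): 13 of 39 → value 13×40/39 = 13.3333, running total 283.33
Total 283.33.

283.33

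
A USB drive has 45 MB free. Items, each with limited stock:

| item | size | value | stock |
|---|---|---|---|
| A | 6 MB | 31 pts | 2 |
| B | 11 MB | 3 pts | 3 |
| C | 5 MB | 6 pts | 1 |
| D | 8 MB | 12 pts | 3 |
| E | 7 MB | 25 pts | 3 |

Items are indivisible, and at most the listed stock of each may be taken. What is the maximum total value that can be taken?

149 pts

Top feasible selections:
- 2×A + 1×D + 3×E: size 41, value 149
- 2×A + 1×C + 3×E: size 38, value 143
- 2×A + 1×B + 3×E: size 44, value 140
- 2×A + 3×E: size 33, value 137
Best: 149 pts.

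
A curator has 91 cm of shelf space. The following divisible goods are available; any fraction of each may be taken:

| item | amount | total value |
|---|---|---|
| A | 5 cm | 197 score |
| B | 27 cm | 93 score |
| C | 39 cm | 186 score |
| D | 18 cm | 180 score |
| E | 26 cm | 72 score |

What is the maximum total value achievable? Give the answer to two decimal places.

661.54

Take in order of value per unit:
- A (197/5 per unit): all 5 → value 197, running total 197.00
- D (180/18 per unit): all 18 → value 180, running total 377.00
- C (186/39 per unit): all 39 → value 186, running total 563.00
- B (93/27 per unit): all 27 → value 93, running total 656.00
- E (72/26 per unit): 2 of 26 → value 2×72/26 = 5.5385, running total 661.54
Total 661.54.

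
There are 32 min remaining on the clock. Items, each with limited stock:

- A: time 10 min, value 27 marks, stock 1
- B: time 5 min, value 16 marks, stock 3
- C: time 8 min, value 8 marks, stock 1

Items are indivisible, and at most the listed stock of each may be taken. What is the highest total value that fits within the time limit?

75 marks

Top feasible selections:
- 1×A + 3×B: time 25, value 75
- 1×A + 2×B + 1×C: time 28, value 67
Best: 75 marks.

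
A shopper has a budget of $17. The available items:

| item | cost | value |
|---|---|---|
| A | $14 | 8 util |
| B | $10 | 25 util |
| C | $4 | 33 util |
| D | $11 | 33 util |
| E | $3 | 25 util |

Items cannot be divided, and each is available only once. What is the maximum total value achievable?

Check high-value combinations within $17:
- B+C+E: cost 10+4+3=17, value 25+33+25=83
- C+D: cost 4+11=15, value 33+33=66
- C+E: cost 4+3=7, value 33+25=58
Best: 83 util.

83 util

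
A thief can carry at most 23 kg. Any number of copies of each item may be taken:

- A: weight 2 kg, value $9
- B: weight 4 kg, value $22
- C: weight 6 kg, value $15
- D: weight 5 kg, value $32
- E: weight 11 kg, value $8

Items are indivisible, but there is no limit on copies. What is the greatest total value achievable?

Best value-per-unit is D at 32/5; filling with it alone gives 4×32 = 128.
Optimal mix: 2×B + 3×D → weight 23, value 140.

$140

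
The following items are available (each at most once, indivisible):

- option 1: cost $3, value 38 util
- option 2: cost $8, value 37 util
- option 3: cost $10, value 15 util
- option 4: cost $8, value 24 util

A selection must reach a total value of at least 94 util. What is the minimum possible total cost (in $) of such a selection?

19

Subsets with value ≥ 94, sorted by total cost:
- option 1+option 2+option 4: cost 19, value 99
- option 1+option 2+option 3+option 4: cost 29, value 114
Minimum cost: 19 $.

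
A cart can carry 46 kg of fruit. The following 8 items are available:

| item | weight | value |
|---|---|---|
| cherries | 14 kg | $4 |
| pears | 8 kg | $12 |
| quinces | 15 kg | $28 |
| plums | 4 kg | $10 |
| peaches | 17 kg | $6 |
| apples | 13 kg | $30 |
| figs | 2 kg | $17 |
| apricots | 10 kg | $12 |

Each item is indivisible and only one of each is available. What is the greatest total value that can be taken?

Check high-value combinations within 46 kg:
- pears+quinces+plums+apples+figs: weight 8+15+4+13+2=42, value 12+28+10+30+17=97
- quinces+plums+apples+figs+apricots: weight 15+4+13+2+10=44, value 28+10+30+17+12=97
- pears+quinces+apples+figs: weight 8+15+13+2=38, value 12+28+30+17=87
- quinces+apples+figs+apricots: weight 15+13+2+10=40, value 28+30+17+12=87
- quinces+plums+apples+figs: weight 15+4+13+2=34, value 28+10+30+17=85
Best: $97.

$97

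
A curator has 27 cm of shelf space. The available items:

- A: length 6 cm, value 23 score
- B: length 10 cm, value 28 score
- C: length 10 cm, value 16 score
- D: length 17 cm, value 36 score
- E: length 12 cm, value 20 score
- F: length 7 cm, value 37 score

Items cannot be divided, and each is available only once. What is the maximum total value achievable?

88 score

Check high-value combinations within 27 cm:
- A+B+F: length 6+10+7=23, value 23+28+37=88
- B+C+F: length 10+10+7=27, value 28+16+37=81
- A+E+F: length 6+12+7=25, value 23+20+37=80
- A+C+F: length 6+10+7=23, value 23+16+37=76
Best: 88 score.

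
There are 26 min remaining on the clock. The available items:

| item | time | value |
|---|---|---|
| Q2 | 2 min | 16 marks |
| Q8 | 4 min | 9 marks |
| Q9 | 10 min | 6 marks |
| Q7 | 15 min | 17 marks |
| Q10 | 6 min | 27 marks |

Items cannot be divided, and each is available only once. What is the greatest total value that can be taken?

60 marks

Check high-value combinations within 26 min:
- Q2+Q7+Q10: time 2+15+6=23, value 16+17+27=60
- Q2+Q8+Q9+Q10: time 2+4+10+6=22, value 16+9+6+27=58
- Q8+Q7+Q10: time 4+15+6=25, value 9+17+27=53
- Q2+Q8+Q10: time 2+4+6=12, value 16+9+27=52
- Q2+Q9+Q10: time 2+10+6=18, value 16+6+27=49
Best: 60 marks.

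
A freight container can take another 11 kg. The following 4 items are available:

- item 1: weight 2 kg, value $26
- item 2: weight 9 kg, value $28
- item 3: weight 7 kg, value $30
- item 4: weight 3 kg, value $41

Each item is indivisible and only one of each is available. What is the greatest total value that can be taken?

$71

Check high-value combinations within 11 kg:
- item 3+item 4: weight 7+3=10, value 30+41=71
- item 1+item 4: weight 2+3=5, value 26+41=67
- item 1+item 3: weight 2+7=9, value 26+30=56
Best: $71.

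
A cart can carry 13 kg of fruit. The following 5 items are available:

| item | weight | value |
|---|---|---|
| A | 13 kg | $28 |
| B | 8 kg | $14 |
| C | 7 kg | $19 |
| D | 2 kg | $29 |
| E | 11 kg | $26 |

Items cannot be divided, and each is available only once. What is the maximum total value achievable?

This is a 0/1 knapsack; check combinations near the capacity.
- D+E: weight 2+11=13, value 29+26=55
- C+D: weight 7+2=9, value 19+29=48
- B+D: weight 8+2=10, value 14+29=43
Best: $55.

$55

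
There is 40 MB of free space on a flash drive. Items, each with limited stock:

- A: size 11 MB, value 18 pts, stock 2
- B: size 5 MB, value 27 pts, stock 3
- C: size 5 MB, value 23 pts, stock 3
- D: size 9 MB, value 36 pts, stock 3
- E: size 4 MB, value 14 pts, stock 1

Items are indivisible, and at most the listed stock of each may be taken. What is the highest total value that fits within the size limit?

186 pts

Top feasible selections:
- 3×B + 3×C + 1×D: size 39, value 186
- 3×B + 2×C + 1×D + 1×E: size 38, value 177
- 3×B + 1×C + 2×D: size 38, value 176
- 2×B + 3×C + 1×D + 1×E: size 38, value 173
Best: 186 pts.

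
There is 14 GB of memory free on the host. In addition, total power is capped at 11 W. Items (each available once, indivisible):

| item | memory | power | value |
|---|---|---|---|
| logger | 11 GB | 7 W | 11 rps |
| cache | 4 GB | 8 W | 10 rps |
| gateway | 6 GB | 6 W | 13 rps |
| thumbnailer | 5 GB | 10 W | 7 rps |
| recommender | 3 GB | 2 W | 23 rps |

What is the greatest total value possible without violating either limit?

Feasible sets respecting both limits:
- gateway+recommender: memory 9, power 8, value 36
- logger+recommender: memory 14, power 9, value 34
- cache+recommender: memory 7, power 10, value 33
- recommender: memory 3, power 2, value 23
Best: 36 rps.

36 rps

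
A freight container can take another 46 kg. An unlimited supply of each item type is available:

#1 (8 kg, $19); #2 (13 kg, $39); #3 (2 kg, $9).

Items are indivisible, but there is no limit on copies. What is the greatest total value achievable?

Best value-per-unit is #3 at 9/2, and filling with it alone uses weight 23×2=46. No mix of the others beats 23×9 = 207.

$207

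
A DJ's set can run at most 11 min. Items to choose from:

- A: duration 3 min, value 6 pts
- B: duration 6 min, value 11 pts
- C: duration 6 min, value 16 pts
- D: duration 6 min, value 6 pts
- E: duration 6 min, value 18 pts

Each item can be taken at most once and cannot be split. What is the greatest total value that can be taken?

Check high-value combinations within 11 min:
- A+E: duration 3+6=9, value 6+18=24
- A+C: duration 3+6=9, value 6+16=22
- E: duration 6, value 18
Best: 24 pts.

24 pts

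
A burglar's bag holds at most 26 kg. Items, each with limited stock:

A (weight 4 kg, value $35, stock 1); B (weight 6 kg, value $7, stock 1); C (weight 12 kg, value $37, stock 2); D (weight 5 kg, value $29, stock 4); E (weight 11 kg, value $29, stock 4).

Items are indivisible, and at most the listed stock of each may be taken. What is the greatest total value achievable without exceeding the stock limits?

$151

Top feasible selections:
- 1×A + 4×D: weight 24, value 151
- 1×A + 1×C + 2×D: weight 26, value 130
- 1×A + 1×B + 3×D: weight 25, value 129
Best: $151.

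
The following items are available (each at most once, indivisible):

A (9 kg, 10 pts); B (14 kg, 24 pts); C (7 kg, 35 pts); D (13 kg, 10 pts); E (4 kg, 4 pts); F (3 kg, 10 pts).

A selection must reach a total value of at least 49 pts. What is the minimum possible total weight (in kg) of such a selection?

Subsets with value ≥ 49, sorted by total weight:
- C+E+F: weight 14, value 49
- A+C+F: weight 19, value 55
Minimum weight: 14 kg.

14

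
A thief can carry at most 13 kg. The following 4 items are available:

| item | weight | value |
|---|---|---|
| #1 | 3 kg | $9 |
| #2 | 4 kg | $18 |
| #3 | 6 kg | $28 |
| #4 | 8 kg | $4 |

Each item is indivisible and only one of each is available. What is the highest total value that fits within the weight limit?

Check high-value combinations within 13 kg:
- #1+#2+#3: weight 3+4+6=13, value 9+18+28=55
- #2+#3: weight 4+6=10, value 18+28=46
- #1+#3: weight 3+6=9, value 9+28=37
- #3: weight 6, value 28
Best: $55.

$55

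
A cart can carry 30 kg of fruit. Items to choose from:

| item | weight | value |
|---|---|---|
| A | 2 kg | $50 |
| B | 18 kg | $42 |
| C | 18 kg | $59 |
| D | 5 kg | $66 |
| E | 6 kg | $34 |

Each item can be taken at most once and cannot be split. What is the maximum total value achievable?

Check high-value combinations within 30 kg:
- A+C+D: weight 2+18+5=25, value 50+59+66=175
- C+D+E: weight 18+5+6=29, value 59+66+34=159
- A+B+D: weight 2+18+5=25, value 50+42+66=158
Best: $175.

$175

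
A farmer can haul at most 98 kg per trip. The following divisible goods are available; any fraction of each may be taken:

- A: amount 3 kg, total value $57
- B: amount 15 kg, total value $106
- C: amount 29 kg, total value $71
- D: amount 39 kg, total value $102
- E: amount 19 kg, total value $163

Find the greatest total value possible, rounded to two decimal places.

481.86

Take in order of value per unit:
- A (57/3 per unit): all 3 → value 57, running total 57.00
- E (163/19 per unit): all 19 → value 163, running total 220.00
- B (106/15 per unit): all 15 → value 106, running total 326.00
- D (102/39 per unit): all 39 → value 102, running total 428.00
- C (71/29 per unit): 22 of 29 → value 22×71/29 = 53.8621, running total 481.86
Total 481.86.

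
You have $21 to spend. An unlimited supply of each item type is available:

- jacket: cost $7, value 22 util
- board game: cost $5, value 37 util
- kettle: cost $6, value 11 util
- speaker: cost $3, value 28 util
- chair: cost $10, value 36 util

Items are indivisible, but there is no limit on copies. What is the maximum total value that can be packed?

196 util

Best value-per-unit is speaker at 28/3, and filling with it alone uses cost 7×3=21. No mix of the others beats 7×28 = 196.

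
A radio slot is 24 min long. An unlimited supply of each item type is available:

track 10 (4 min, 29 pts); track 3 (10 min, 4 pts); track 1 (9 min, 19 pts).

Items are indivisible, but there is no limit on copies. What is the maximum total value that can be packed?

Best value-per-unit is track 10 at 29/4, and filling with it alone uses duration 6×4=24. No mix of the others beats 6×29 = 174.

174 pts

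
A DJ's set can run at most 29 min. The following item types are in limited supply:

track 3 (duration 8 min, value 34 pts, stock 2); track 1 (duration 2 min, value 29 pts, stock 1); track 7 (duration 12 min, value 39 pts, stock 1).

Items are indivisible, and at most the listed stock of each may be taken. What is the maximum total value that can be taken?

Best selections within duration 29 and stock limits:
- 2×track 3 + 1×track 7: duration 28, value 107
- 1×track 3 + 1×track 1 + 1×track 7: duration 22, value 102
- 2×track 3 + 1×track 1: duration 18, value 97
Best: 107 pts.

107 pts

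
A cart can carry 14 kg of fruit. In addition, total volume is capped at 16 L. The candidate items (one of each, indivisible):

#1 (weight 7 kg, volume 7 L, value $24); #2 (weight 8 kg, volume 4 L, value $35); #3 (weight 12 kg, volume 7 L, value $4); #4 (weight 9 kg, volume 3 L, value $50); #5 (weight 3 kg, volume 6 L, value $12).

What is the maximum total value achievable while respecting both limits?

$62

Feasible sets respecting both limits:
- #4+#5: weight 12, volume 9, value 62
- #4: weight 9, volume 3, value 50
- #2+#5: weight 11, volume 10, value 47
- #1+#5: weight 10, volume 13, value 36
Best: $62.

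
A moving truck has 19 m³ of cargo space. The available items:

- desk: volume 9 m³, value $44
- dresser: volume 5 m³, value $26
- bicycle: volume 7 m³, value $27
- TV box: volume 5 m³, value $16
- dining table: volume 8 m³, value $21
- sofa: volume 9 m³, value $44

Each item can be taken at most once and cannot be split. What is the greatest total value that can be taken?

Check high-value combinations within 19 m³:
- desk+sofa: volume 9+9=18, value 44+44=88
- desk+dresser+TV box: volume 9+5+5=19, value 44+26+16=86
- dresser+TV box+sofa: volume 5+5+9=19, value 26+16+44=86
- desk+bicycle: volume 9+7=16, value 44+27=71
- bicycle+sofa: volume 7+9=16, value 27+44=71
Best: $88.

$88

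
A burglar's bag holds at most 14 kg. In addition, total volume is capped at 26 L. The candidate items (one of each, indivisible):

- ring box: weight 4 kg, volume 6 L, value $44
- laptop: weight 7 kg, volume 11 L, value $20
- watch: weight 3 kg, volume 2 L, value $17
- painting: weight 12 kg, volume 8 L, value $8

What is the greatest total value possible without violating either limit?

$81

Feasible sets respecting both limits:
- ring box+laptop+watch: weight 14, volume 19, value 81
- ring box+laptop: weight 11, volume 17, value 64
- ring box+watch: weight 7, volume 8, value 61
Best: $81.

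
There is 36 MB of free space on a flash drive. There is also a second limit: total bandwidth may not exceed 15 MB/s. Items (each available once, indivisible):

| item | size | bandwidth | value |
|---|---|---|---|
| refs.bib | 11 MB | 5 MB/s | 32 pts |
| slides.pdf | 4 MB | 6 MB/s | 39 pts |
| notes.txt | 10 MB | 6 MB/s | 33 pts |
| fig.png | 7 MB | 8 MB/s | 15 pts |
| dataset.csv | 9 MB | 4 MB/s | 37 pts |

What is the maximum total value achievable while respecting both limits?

Feasible sets respecting both limits:
- refs.bib+slides.pdf+dataset.csv: size 24, bandwidth 15, value 108
- refs.bib+notes.txt+dataset.csv: size 30, bandwidth 15, value 102
- slides.pdf+dataset.csv: size 13, bandwidth 10, value 76
Best: 108 pts.

108 pts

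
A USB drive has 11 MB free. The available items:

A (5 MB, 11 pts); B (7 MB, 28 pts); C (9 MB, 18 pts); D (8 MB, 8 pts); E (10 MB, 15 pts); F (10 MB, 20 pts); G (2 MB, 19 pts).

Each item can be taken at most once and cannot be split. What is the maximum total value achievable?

47 pts

This is a 0/1 knapsack; check combinations near the capacity.
- B+G: size 7+2=9, value 28+19=47
- C+G: size 9+2=11, value 18+19=37
- A+G: size 5+2=7, value 11+19=30
- B: size 7, value 28
- D+G: size 8+2=10, value 8+19=27
Best: 47 pts.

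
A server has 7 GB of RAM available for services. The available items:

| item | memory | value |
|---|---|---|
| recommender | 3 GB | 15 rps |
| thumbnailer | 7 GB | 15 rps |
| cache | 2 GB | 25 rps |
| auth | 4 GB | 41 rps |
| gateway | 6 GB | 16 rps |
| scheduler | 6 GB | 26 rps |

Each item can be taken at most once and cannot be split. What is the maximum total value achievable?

66 rps

This is a 0/1 knapsack; check combinations near the capacity.
- cache+auth: memory 2+4=6, value 25+41=66
- recommender+auth: memory 3+4=7, value 15+41=56
- auth: memory 4, value 41
- recommender+cache: memory 3+2=5, value 15+25=40
Best: 66 rps.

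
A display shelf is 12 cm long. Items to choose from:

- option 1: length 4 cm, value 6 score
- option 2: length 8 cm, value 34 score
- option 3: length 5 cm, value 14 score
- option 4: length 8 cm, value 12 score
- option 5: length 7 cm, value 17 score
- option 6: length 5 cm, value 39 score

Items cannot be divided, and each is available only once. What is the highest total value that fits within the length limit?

56 score

Check high-value combinations within 12 cm:
- option 5+option 6: length 7+5=12, value 17+39=56
- option 3+option 6: length 5+5=10, value 14+39=53
- option 1+option 6: length 4+5=9, value 6+39=45
- option 1+option 2: length 4+8=12, value 6+34=40
- option 6: length 5, value 39
Best: 56 score.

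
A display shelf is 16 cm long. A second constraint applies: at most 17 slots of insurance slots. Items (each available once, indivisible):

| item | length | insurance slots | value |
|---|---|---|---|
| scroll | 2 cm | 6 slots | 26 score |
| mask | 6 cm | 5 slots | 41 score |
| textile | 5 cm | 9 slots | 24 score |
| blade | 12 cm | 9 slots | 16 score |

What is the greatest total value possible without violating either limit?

Feasible sets respecting both limits:
- scroll+mask: length 8, insurance slots 11, value 67
- mask+textile: length 11, insurance slots 14, value 65
- scroll+textile: length 7, insurance slots 15, value 50
Best: 67 score.

67 score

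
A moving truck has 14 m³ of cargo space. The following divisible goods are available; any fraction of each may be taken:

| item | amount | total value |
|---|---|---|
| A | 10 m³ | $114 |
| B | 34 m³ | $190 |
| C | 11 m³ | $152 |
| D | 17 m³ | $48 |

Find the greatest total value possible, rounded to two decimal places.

Take in order of value per unit:
- C (152/11 per unit): all 11 → value 152, running total 152.00
- A (114/10 per unit): 3 of 10 → value 3×114/10 = 34.2000, running total 186.20
Total 186.20.

186.20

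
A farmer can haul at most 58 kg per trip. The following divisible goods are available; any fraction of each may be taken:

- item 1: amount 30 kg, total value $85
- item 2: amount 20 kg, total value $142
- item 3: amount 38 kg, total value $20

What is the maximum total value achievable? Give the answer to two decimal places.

231.21

Take in order of value per unit:
- item 2 (142/20 per unit): all 20 → value 142, running total 142.00
- item 1 (85/30 per unit): all 30 → value 85, running total 227.00
- item 3 (20/38 per unit): 8 of 38 → value 8×20/38 = 4.2105, running total 231.21
Total 231.21.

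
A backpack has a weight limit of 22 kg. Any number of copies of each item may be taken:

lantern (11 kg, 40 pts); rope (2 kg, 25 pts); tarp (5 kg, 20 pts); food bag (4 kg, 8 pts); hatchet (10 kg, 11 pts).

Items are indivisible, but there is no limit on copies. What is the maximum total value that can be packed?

Best value-per-unit is rope at 25/2, and filling with it alone uses weight 11×2=22. No mix of the others beats 11×25 = 275.

275 pts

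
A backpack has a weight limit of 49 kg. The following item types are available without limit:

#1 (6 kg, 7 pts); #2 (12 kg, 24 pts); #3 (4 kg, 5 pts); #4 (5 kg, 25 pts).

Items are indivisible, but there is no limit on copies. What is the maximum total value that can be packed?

230 pts

Best value-per-unit is #4 at 25/5; filling with it alone gives 9×25 = 225.
Optimal mix: 1×#3 + 9×#4 → weight 49, value 230.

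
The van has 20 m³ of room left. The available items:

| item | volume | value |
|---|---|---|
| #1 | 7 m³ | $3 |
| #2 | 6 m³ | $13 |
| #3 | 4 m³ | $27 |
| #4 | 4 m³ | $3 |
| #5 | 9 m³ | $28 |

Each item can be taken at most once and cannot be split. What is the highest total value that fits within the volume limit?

$68

Check high-value combinations within 20 m³:
- #2+#3+#5: volume 6+4+9=19, value 13+27+28=68
- #3+#4+#5: volume 4+4+9=17, value 27+3+28=58
- #1+#3+#5: volume 7+4+9=20, value 3+27+28=58
- #3+#5: volume 4+9=13, value 27+28=55
- #2+#4+#5: volume 6+4+9=19, value 13+3+28=44
Best: $68.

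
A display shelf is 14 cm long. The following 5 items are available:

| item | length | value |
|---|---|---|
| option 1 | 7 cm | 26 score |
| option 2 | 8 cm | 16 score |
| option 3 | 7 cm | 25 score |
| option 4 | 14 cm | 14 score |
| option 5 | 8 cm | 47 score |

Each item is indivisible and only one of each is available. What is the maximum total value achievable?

51 score

Check high-value combinations within 14 cm:
- option 1+option 3: length 7+7=14, value 26+25=51
- option 5: length 8, value 47
- option 1: length 7, value 26
Best: 51 score.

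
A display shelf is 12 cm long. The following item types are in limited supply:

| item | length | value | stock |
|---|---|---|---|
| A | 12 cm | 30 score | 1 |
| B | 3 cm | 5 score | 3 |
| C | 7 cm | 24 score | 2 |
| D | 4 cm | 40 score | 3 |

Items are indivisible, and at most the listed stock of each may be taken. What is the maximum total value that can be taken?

120 score

Best selections within length 12 and stock limits:
- 3×D: length 12, value 120
- 1×B + 2×D: length 11, value 85
Best: 120 score.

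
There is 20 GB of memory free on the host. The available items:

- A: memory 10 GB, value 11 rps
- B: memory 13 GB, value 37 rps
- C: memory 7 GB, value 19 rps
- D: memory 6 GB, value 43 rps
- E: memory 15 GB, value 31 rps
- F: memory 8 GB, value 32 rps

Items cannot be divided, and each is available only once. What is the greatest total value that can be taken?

80 rps

Check high-value combinations within 20 GB:
- B+D: memory 13+6=19, value 37+43=80
- D+F: memory 6+8=14, value 43+32=75
- C+D: memory 7+6=13, value 19+43=62
Best: 80 rps.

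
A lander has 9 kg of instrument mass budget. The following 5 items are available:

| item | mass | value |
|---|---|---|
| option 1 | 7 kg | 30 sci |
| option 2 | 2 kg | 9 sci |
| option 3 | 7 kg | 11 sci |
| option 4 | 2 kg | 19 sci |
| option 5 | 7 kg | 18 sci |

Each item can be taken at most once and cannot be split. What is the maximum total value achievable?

49 sci

Check high-value combinations within 9 kg:
- option 1+option 4: mass 7+2=9, value 30+19=49
- option 1+option 2: mass 7+2=9, value 30+9=39
- option 4+option 5: mass 2+7=9, value 19+18=37
- option 1: mass 7, value 30
Best: 49 sci.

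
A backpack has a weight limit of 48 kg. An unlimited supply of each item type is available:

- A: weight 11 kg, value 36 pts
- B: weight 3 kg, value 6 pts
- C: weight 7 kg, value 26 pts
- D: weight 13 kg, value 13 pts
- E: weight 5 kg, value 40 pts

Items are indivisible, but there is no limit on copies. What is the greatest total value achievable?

366 pts

Best value-per-unit is E at 40/5; filling with it alone gives 9×40 = 360.
Optimal mix: 1×B + 9×E → weight 48, value 366.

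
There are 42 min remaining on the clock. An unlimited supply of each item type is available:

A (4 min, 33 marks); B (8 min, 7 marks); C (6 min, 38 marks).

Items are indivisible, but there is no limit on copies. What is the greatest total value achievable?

Best value-per-unit is A at 33/4; filling with it alone gives 10×33 = 330.
Optimal mix: 9×A + 1×C → time 42, value 335.

335 marks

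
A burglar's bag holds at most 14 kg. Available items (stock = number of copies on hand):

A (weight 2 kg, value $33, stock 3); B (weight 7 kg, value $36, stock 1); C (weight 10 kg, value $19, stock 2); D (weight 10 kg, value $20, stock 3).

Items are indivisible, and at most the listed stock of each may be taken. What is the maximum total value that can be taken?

Best selections within weight 14 and stock limits:
- 3×A + 1×B: weight 13, value 135
- 2×A + 1×B: weight 11, value 102
- 3×A: weight 6, value 99
Best: $135.

$135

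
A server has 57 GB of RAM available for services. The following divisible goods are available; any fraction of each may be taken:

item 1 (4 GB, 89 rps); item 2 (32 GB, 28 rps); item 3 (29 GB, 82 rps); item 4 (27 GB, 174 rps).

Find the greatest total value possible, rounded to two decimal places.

Take in order of value per unit:
- item 1 (89/4 per unit): all 4 → value 89, running total 89.00
- item 4 (174/27 per unit): all 27 → value 174, running total 263.00
- item 3 (82/29 per unit): 26 of 29 → value 26×82/29 = 73.5172, running total 336.52
Total 336.52.

336.52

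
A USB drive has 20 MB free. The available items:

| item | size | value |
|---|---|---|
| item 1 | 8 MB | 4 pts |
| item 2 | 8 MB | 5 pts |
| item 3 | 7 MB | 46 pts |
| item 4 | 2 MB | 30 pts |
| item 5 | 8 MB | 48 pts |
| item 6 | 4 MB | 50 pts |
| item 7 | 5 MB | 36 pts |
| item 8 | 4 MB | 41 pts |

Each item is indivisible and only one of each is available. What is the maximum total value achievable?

173 pts

Check high-value combinations within 20 MB:
- item 3+item 6+item 7+item 8: size 7+4+5+4=20, value 46+50+36+41=173
- item 4+item 5+item 6+item 8: size 2+8+4+4=18, value 30+48+50+41=169
- item 3+item 4+item 6+item 8: size 7+2+4+4=17, value 46+30+50+41=167
- item 4+item 5+item 6+item 7: size 2+8+4+5=19, value 30+48+50+36=164
- item 3+item 4+item 6+item 7: size 7+2+4+5=18, value 46+30+50+36=162
Best: 173 pts.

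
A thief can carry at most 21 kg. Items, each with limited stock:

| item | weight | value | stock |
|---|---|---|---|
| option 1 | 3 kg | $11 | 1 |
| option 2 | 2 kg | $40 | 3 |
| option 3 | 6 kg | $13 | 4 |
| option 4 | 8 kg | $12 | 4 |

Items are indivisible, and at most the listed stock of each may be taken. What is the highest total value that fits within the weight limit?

Best selections within weight 21 and stock limits:
- 1×option 1 + 3×option 2 + 2×option 3: weight 21, value 157
- 3×option 2 + 2×option 3: weight 18, value 146
- 3×option 2 + 1×option 3 + 1×option 4: weight 20, value 145
Best: $157.

$157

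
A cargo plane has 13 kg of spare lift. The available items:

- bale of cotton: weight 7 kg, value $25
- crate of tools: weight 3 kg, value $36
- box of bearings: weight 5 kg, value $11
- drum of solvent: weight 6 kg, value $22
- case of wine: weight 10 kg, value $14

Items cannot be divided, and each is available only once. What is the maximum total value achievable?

$61

Check high-value combinations within 13 kg:
- bale of cotton+crate of tools: weight 7+3=10, value 25+36=61
- crate of tools+drum of solvent: weight 3+6=9, value 36+22=58
- crate of tools+case of wine: weight 3+10=13, value 36+14=50
- crate of tools+box of bearings: weight 3+5=8, value 36+11=47
Best: $61.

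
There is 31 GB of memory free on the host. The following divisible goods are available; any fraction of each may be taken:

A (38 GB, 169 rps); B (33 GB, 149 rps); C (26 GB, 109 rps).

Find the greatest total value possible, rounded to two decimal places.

Take in order of value per unit:
- B (149/33 per unit): 31 of 33 → value 31×149/33 = 139.9697, running total 139.97
Total 139.97.

139.97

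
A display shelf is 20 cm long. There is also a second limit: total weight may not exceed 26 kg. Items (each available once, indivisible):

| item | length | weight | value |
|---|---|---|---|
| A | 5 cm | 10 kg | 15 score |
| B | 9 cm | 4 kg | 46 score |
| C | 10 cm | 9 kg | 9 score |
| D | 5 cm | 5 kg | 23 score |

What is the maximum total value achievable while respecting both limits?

84 score

Feasible sets respecting both limits:
- A+B+D: length 19, weight 19, value 84
- B+D: length 14, weight 9, value 69
- A+B: length 14, weight 14, value 61
- B+C: length 19, weight 13, value 55
Best: 84 score.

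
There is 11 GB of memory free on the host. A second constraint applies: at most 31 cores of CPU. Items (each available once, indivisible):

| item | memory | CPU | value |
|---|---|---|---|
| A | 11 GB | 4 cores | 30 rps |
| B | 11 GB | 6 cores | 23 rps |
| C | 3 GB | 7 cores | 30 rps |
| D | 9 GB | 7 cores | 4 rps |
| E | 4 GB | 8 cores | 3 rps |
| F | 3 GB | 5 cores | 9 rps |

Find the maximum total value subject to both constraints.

Feasible sets respecting both limits:
- C+E+F: memory 10, CPU 20, value 42
- C+F: memory 6, CPU 12, value 39
- C+E: memory 7, CPU 15, value 33
Best: 42 rps.

42 rps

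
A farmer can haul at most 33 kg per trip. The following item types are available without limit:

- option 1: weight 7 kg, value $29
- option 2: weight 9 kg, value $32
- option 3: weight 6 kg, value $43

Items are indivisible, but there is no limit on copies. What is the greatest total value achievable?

Best value-per-unit is option 3 at 43/6, and filling with it alone uses weight 5×6=30. No mix of the others beats 5×43 = 215.

$215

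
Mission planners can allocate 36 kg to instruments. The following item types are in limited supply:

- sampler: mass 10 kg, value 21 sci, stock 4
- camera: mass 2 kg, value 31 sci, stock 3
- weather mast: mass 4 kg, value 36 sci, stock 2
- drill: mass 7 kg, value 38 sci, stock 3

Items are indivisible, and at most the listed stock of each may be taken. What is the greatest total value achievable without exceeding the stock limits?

279 sci

Top feasible selections:
- 3×camera + 2×weather mast + 3×drill: mass 35, value 279
- 2×camera + 2×weather mast + 3×drill: mass 33, value 248
- 3×camera + 1×weather mast + 3×drill: mass 31, value 243
Best: 279 sci.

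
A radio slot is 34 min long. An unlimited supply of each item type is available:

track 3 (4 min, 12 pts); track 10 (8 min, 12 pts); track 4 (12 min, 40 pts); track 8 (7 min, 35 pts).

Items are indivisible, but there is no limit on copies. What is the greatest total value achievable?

152 pts

Best value-per-unit is track 8 at 35/7; filling with it alone gives 4×35 = 140.
Optimal mix: 1×track 3 + 4×track 8 → duration 32, value 152.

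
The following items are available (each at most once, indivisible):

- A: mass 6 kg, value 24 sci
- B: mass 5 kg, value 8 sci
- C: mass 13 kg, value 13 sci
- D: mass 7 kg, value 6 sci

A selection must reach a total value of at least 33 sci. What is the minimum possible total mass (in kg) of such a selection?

18

Subsets with value ≥ 33, sorted by total mass:
- A+B+D: mass 18, value 38
- A+C: mass 19, value 37
Minimum mass: 18 kg.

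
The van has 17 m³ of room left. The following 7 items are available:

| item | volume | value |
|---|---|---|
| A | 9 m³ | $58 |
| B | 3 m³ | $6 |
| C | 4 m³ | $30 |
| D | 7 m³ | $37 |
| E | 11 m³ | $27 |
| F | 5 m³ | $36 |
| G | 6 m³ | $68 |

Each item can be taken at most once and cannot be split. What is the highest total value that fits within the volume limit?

$135

Check high-value combinations within 17 m³:
- C+D+G: volume 4+7+6=17, value 30+37+68=135
- C+F+G: volume 4+5+6=15, value 30+36+68=134
- A+G: volume 9+6=15, value 58+68=126
- B+D+G: volume 3+7+6=16, value 6+37+68=111
- B+F+G: volume 3+5+6=14, value 6+36+68=110
Best: $135.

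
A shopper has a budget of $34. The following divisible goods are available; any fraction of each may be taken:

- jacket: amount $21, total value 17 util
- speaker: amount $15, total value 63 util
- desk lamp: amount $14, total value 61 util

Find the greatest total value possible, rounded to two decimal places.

128.05

Take in order of value per unit:
- desk lamp (61/14 per unit): all 14 → value 61, running total 61.00
- speaker (63/15 per unit): all 15 → value 63, running total 124.00
- jacket (17/21 per unit): 5 of 21 → value 5×17/21 = 4.0476, running total 128.05
Total 128.05.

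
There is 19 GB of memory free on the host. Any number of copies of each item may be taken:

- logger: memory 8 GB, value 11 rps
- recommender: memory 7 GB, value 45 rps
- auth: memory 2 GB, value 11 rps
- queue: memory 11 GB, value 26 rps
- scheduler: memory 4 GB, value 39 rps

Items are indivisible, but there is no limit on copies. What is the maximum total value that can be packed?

167 rps

Best value-per-unit is scheduler at 39/4; filling with it alone gives 4×39 = 156.
Optimal mix: 1×auth + 4×scheduler → memory 18, value 167.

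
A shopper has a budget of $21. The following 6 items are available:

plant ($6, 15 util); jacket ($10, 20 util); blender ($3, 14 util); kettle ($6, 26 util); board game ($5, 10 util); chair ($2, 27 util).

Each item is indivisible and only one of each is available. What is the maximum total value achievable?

This is a 0/1 knapsack; check combinations near the capacity.
- jacket+blender+kettle+chair: cost 10+3+6+2=21, value 20+14+26+27=87
- plant+blender+kettle+chair: cost 6+3+6+2=17, value 15+14+26+27=82
- plant+kettle+board game+chair: cost 6+6+5+2=19, value 15+26+10+27=78
- blender+kettle+board game+chair: cost 3+6+5+2=16, value 14+26+10+27=77
Best: 87 util.

87 util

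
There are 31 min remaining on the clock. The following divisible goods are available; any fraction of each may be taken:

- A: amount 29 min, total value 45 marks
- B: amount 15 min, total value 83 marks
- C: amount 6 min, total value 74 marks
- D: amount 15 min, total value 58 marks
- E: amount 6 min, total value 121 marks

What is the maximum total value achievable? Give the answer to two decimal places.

Take in order of value per unit:
- E (121/6 per unit): all 6 → value 121, running total 121.00
- C (74/6 per unit): all 6 → value 74, running total 195.00
- B (83/15 per unit): all 15 → value 83, running total 278.00
- D (58/15 per unit): 4 of 15 → value 4×58/15 = 15.4667, running total 293.47
Total 293.47.

293.47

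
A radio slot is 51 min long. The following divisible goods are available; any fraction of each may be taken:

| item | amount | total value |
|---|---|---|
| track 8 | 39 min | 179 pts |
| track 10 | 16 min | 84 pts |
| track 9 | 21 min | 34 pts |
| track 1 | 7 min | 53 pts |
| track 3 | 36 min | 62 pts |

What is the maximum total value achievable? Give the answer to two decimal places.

Take in order of value per unit:
- track 1 (53/7 per unit): all 7 → value 53, running total 53.00
- track 10 (84/16 per unit): all 16 → value 84, running total 137.00
- track 8 (179/39 per unit): 28 of 39 → value 28×179/39 = 128.5128, running total 265.51
Total 265.51.

265.51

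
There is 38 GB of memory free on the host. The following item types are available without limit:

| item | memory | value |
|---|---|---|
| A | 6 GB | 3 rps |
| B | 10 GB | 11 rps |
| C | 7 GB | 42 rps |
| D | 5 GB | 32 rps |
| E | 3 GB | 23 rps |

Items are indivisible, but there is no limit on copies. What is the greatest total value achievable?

Best value-per-unit is E at 23/3; filling with it alone gives 12×23 = 276.
Optimal mix: 1×D + 11×E → memory 38, value 285.

285 rps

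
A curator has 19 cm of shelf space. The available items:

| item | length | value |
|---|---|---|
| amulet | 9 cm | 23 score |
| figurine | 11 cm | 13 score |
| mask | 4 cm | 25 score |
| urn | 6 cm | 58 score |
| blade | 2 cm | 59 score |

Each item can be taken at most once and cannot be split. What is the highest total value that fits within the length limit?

This is a 0/1 knapsack; check combinations near the capacity.
- mask+urn+blade: length 4+6+2=12, value 25+58+59=142
- amulet+urn+blade: length 9+6+2=17, value 23+58+59=140
- figurine+urn+blade: length 11+6+2=19, value 13+58+59=130
Best: 142 score.

142 score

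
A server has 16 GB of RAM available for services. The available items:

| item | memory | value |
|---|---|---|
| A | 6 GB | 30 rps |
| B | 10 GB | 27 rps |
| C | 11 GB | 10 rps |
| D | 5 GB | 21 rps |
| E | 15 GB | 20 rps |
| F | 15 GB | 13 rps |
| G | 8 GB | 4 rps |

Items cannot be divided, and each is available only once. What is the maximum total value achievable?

57 rps

This is a 0/1 knapsack; check combinations near the capacity.
- A+B: memory 6+10=16, value 30+27=57
- A+D: memory 6+5=11, value 30+21=51
- B+D: memory 10+5=15, value 27+21=48
- A+G: memory 6+8=14, value 30+4=34
Best: 57 rps.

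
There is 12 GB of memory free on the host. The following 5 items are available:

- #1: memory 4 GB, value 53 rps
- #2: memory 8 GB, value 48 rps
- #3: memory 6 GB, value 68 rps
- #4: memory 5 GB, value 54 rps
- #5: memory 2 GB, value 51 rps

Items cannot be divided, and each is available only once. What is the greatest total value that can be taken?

Check high-value combinations within 12 GB:
- #1+#3+#5: memory 4+6+2=12, value 53+68+51=172
- #1+#4+#5: memory 4+5+2=11, value 53+54+51=158
- #3+#4: memory 6+5=11, value 68+54=122
- #1+#3: memory 4+6=10, value 53+68=121
Best: 172 rps.

172 rps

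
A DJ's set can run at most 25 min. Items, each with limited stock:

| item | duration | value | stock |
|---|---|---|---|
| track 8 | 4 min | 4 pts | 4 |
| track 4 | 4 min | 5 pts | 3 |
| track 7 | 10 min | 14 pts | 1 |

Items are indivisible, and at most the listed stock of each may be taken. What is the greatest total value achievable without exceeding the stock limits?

Top feasible selections:
- 3×track 4 + 1×track 7: duration 22, value 29
- 1×track 8 + 2×track 4 + 1×track 7: duration 22, value 28
Best: 29 pts.

29 pts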